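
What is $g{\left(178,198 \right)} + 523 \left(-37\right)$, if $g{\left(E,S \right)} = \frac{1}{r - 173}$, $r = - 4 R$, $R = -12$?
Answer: $- \frac{2418876}{125} \approx -19351.0$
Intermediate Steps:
$r = 48$ ($r = \left(-4\right) \left(-12\right) = 48$)
$g{\left(E,S \right)} = - \frac{1}{125}$ ($g{\left(E,S \right)} = \frac{1}{48 - 173} = \frac{1}{-125} = - \frac{1}{125}$)
$g{\left(178,198 \right)} + 523 \left(-37\right) = - \frac{1}{125} + 523 \left(-37\right) = - \frac{1}{125} - 19351 = - \frac{2418876}{125}$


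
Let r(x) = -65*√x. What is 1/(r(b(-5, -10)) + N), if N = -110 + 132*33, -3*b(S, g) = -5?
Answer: 12738/54064423 + 65*√15/54064423 ≈ 0.00024026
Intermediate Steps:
b(S, g) = 5/3 (b(S, g) = -⅓*(-5) = 5/3)
N = 4246 (N = -110 + 4356 = 4246)
1/(r(b(-5, -10)) + N) = 1/(-65*√15/3 + 4246) = 1/(4246 - 65*√15/3)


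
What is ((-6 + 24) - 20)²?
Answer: 4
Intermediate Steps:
((-6 + 24) - 20)² = (18 - 20)² = (-2)² = 4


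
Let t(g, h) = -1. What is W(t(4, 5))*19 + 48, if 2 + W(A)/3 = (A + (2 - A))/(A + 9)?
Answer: -207/4 ≈ -51.750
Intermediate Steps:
W(A) = -6 + 6/(9 + A) (W(A) = -6 + 3*((A + (2 - A))/(A + 9)) = -6 + 3*(2/(9 + A)) = -6 + 6/(9 + A))
W(t(4, 5))*19 + 48 = (6*(-8 - 1*(-1))/(9 - 1))*19 + 48 = (6*(-8 + 1)/8)*19 + 48 = (6*(⅛)*(-7))*19 + 48 = -21/4*19 + 48 = -399/4 + 48 = -207/4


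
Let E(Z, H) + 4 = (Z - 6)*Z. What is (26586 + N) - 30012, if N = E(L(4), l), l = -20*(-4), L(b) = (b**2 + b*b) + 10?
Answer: -1918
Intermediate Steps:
L(b) = 10 + 2*b**2 (L(b) = (b**2 + b**2) + 10 = 2*b**2 + 10 = 10 + 2*b**2)
l = 80
E(Z, H) = -4 + Z*(-6 + Z) (E(Z, H) = -4 + (Z - 6)*Z = -4 + (-6 + Z)*Z = -4 + Z*(-6 + Z))
N = 1508 (N = -4 + (10 + 2*4**2)**2 - 6*(10 + 2*4**2) = -4 + (10 + 2*16)**2 - 6*(10 + 2*16) = -4 + (10 + 32)**2 - 6*(10 + 32) = -4 + 42**2 - 6*42 = -4 + 1764 - 252 = 1508)
(26586 + N) - 30012 = (26586 + 1508) - 30012 = 28094 - 30012 = -1918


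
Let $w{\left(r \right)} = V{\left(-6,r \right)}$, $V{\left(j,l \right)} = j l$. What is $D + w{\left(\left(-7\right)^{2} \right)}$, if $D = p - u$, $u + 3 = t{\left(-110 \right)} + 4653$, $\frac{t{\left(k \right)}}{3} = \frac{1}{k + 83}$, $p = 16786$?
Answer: $\frac{106579}{9} \approx 11842.0$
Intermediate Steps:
$t{\left(k \right)} = \frac{3}{83 + k}$ ($t{\left(k \right)} = \frac{3}{k + 83} = \frac{3}{83 + k}$)
$u = \frac{41849}{9}$ ($u = -3 + \left(\frac{3}{83 - 110} + 4653\right) = -3 + \left(\frac{3}{-27} + 4653\right) = -3 + \left(3 \left(- \frac{1}{27}\right) + 4653\right) = -3 + \left(- \frac{1}{9} + 4653\right) = -3 + \frac{41876}{9} = \frac{41849}{9} \approx 4649.9$)
$w{\left(r \right)} = - 6 r$
$D = \frac{109225}{9}$ ($D = 16786 - \frac{41849}{9} = \frac{109225}{9} \approx 12136.0$)
$D + w{\left(\left(-7\right)^{2} \right)} = \frac{109225}{9} - 6 \left(-7\right)^{2} = \frac{109225}{9} - 294 = \frac{106579}{9}$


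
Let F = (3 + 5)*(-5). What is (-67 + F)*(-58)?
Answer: 6206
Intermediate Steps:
F = -40 (F = 8*(-5) = -40)
(-67 + F)*(-58) = (-67 - 40)*(-58) = -107*(-58) = 6206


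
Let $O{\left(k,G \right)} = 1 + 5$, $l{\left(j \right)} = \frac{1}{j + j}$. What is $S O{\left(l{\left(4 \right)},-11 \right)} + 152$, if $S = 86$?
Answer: $668$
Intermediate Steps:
$l{\left(j \right)} = \frac{1}{2 j}$
$O{\left(k,G \right)} = 6$
$S O{\left(l{\left(4 \right)},-11 \right)} + 152 = 86 \cdot 6 + 152 = 516 + 152 = 668$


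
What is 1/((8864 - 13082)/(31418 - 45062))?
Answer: 2274/703 ≈ 3.2347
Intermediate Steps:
1/((8864 - 13082)/(31418 - 45062)) = 1/(-4218/(-13644)) = 1/(-4218*(-1/13644)) = 1/(703/2274) = 2274/703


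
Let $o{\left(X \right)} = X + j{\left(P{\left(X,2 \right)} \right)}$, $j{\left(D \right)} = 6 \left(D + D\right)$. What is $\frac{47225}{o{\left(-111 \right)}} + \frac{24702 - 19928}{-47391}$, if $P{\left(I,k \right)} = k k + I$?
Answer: $- \frac{149646647}{4407363} \approx -33.954$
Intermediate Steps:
$P{\left(I,k \right)} = I + k^{2}$ ($P{\left(I,k \right)} = k^{2} + I = I + k^{2}$)
$j{\left(D \right)} = 12 D$ ($j{\left(D \right)} = 6 \cdot 2 D = 12 D$)
$o{\left(X \right)} = 48 + 13 X$ ($o{\left(X \right)} = X + 12 \left(X + 2^{2}\right) = X + 12 \left(X + 4\right) = X + 12 \left(4 + X\right) = X + \left(48 + 12 X\right) = 48 + 13 X$)
$\frac{47225}{o{\left(-111 \right)}} + \frac{24702 - 19928}{-47391} = \frac{47225}{48 + 13 \left(-111\right)} + \frac{24702 - 19928}{-47391} = \frac{47225}{48 - 1443} + \left(24702 - 19928\right) \left(- \frac{1}{47391}\right) = \frac{47225}{-1395} + 4774 \left(- \frac{1}{47391}\right) = 47225 \left(- \frac{1}{1395}\right) - \frac{4774}{47391} = - \frac{9445}{279} - \frac{4774}{47391} = - \frac{149646647}{4407363}$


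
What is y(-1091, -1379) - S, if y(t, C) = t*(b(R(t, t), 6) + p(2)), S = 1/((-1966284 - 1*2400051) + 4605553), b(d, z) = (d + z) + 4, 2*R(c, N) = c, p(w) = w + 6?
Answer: 68835278522/119609 ≈ 5.7550e+5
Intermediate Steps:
p(w) = 6 + w
R(c, N) = c/2
b(d, z) = 4 + d + z
S = 1/239218 (S = 1/((-1966284 - 2400051) + 4605553) = 1/(-4366335 + 4605553) = 1/239218 ≈ 4.1803e-6)
y(t, C) = t*(18 + t/2) (y(t, C) = t*((4 + t/2 + 6) + (6 + 2)) = t*((10 + t/2) + 8) = t*(18 + t/2))
y(-1091, -1379) - S = (½)*(-1091)*(36 - 1091) - 1*1/239218 = (½)*(-1091)*(-1055) - 1/239218 = 1151005/2 - 1/239218 = 68835278522/119609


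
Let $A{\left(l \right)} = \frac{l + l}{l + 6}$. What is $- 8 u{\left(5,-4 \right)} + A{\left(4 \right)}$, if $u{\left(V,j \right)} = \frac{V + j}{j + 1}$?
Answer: $\frac{52}{15} \approx 3.4667$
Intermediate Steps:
$u{\left(V,j \right)} = \frac{V + j}{1 + j}$
$A{\left(l \right)} = \frac{2 l}{6 + l}$
$- 8 u{\left(5,-4 \right)} + A{\left(4 \right)} = - 8 \frac{5 - 4}{1 - 4} + 2 \cdot 4 \frac{1}{6 + 4} = - 8 \frac{1}{-3} \cdot 1 + 2 \cdot 4 \cdot \frac{1}{10} = - 8 \left(\left(- \frac{1}{3}\right) 1\right) + 2 \cdot 4 \cdot \frac{1}{10} = \left(-8\right) \left(- \frac{1}{3}\right) + \frac{4}{5} = \frac{8}{3} + \frac{4}{5} = \frac{52}{15}$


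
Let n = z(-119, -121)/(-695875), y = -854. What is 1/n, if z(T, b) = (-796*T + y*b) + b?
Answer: -695875/197937 ≈ -3.5156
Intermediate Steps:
z(T, b) = -853*b - 796*T (z(T, b) = (-796*T - 854*b) + b = (-854*b - 796*T) + b = -853*b - 796*T)
n = -197937/695875 (n = (-853*(-121) - 796*(-119))/(-695875) = (103213 + 94724)*(-1/695875) = 197937*(-1/695875) = -197937/695875 ≈ -0.28444)
1/n = 1/(-197937/695875) = -695875/197937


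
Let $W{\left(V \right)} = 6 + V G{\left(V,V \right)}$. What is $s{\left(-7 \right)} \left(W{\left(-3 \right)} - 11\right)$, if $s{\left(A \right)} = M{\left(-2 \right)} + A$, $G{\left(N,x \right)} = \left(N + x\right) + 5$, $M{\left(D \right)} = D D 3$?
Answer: $-10$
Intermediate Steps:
$M{\left(D \right)} = 3 D^{2}$ ($M{\left(D \right)} = D^{2} \cdot 3 = 3 D^{2}$)
$G{\left(N,x \right)} = 5 + N + x$
$s{\left(A \right)} = 12 + A$ ($s{\left(A \right)} = 3 \left(-2\right)^{2} + A = 3 \cdot 4 + A = 12 + A$)
$W{\left(V \right)} = 6 + V \left(5 + 2 V\right)$ ($W{\left(V \right)} = 6 + V \left(5 + V + V\right) = 6 + V \left(5 + 2 V\right)$)
$s{\left(-7 \right)} \left(W{\left(-3 \right)} - 11\right) = \left(12 - 7\right) \left(\left(6 - 3 \left(5 + 2 \left(-3\right)\right)\right) - 11\right) = 5 \left(\left(6 - 3 \left(5 - 6\right)\right) - 11\right) = 5 \left(\left(6 - -3\right) - 11\right) = 5 \left(\left(6 + 3\right) - 11\right) = 5 \left(9 - 11\right) = 5 \left(-2\right) = -10$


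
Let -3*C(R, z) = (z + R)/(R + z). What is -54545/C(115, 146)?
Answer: 163635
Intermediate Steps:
C(R, z) = -1/3 (C(R, z) = -(z + R)/(3*(R + z)) = -(R + z)/(3*(R + z)) = -1/3*1 = -1/3)
-54545/C(115, 146) = -54545/(-1/3) = -54545*(-3) = 163635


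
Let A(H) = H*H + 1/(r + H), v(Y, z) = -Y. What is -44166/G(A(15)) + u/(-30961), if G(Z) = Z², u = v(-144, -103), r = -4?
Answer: -83170524795/94904381768 ≈ -0.87636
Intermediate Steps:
u = 144 (u = -1*(-144) = 144)
A(H) = H² + 1/(-4 + H) (A(H) = H*H + 1/(-4 + H) = H² + 1/(-4 + H))
-44166/G(A(15)) + u/(-30961) = -44166*(-4 + 15)²/(1 + 15³ - 4*15²)² + 144/(-30961) = -44166*121/(1 + 3375 - 4*225)² + 144*(-1/30961) = -44166*121/(1 + 3375 - 900)² - 144/30961 = -44166/(((1/11)*2476)²) - 144/30961 = -44166/((2476/11)²) - 144/30961 = -44166/6130576/121 - 144/30961 = -44166*121/6130576 - 144/30961 = -2672043/3065288 - 144/30961 = -83170524795/94904381768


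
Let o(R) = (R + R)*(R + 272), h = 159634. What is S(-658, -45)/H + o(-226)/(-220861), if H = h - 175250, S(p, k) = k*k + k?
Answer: -28154227/862241344 ≈ -0.032652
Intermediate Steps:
o(R) = 2*R*(272 + R) (o(R) = (2*R)*(272 + R) = 2*R*(272 + R))
S(p, k) = k + k² (S(p, k) = k² + k = k + k²)
H = -15616 (H = 159634 - 175250 = -15616)
S(-658, -45)/H + o(-226)/(-220861) = -45*(1 - 45)/(-15616) + (2*(-226)*(272 - 226))/(-220861) = -45*(-44)*(-1/15616) + (2*(-226)*46)*(-1/220861) = 1980*(-1/15616) - 20792*(-1/220861) = -495/3904 + 20792/220861 = -28154227/862241344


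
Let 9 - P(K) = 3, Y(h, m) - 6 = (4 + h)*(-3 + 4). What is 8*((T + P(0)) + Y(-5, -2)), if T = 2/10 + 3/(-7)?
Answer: 3016/35 ≈ 86.171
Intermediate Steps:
Y(h, m) = 10 + h (Y(h, m) = 6 + (4 + h)*(-3 + 4) = 6 + (4 + h)*1 = 6 + (4 + h) = 10 + h)
T = -8/35 (T = 2*(1/10) + 3*(-1/7) = 1/5 - 3/7 = -8/35 ≈ -0.22857)
P(K) = 6 (P(K) = 9 - 1*3 = 9 - 3 = 6)
8*((T + P(0)) + Y(-5, -2)) = 8*((-8/35 + 6) + (10 - 5)) = 8*(202/35 + 5) = 8*(377/35) = 3016/35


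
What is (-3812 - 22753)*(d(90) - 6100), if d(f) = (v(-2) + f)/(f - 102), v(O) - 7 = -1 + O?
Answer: 324509185/2 ≈ 1.6225e+8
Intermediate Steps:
v(O) = 6 + O (v(O) = 7 + (-1 + O) = 6 + O)
d(f) = (4 + f)/(-102 + f) (d(f) = ((6 - 2) + f)/(f - 102) = (4 + f)/(-102 + f))
(-3812 - 22753)*(d(90) - 6100) = (-3812 - 22753)*((4 + 90)/(-102 + 90) - 6100) = -26565*(94/(-12) - 6100) = -26565*(-1/12*94 - 6100) = -26565*(-47/6 - 6100) = -26565*(-36647/6) = 324509185/2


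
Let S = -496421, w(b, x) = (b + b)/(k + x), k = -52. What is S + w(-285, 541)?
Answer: -80916813/163 ≈ -4.9642e+5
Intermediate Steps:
w(b, x) = 2*b/(-52 + x) (w(b, x) = (b + b)/(-52 + x) = (2*b)/(-52 + x) = 2*b/(-52 + x))
S + w(-285, 541) = -496421 + 2*(-285)/(-52 + 541) = -496421 + 2*(-285)/489 = -496421 + 2*(-285)*(1/489) = -496421 - 190/163 = -80916813/163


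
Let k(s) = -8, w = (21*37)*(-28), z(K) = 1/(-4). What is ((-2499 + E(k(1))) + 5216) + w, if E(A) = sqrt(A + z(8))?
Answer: -19039 + I*sqrt(33)/2 ≈ -19039.0 + 2.8723*I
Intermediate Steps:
z(K) = -1/4
w = -21756 (w = 777*(-28) = -21756)
E(A) = sqrt(-1/4 + A) (E(A) = sqrt(A - 1/4) = sqrt(-1/4 + A))
((-2499 + E(k(1))) + 5216) + w = ((-2499 + sqrt(-1 + 4*(-8))/2) + 5216) - 21756 = ((-2499 + sqrt(-1 - 32)/2) + 5216) - 21756 = ((-2499 + sqrt(-33)/2) + 5216) - 21756 = ((-2499 + (I*sqrt(33))/2) + 5216) - 21756 = ((-2499 + I*sqrt(33)/2) + 5216) - 21756 = (2717 + I*sqrt(33)/2) - 21756 = -19039 + I*sqrt(33)/2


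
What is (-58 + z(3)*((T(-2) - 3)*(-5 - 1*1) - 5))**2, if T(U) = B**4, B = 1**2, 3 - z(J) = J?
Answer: 3364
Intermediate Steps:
z(J) = 3 - J
B = 1
T(U) = 1 (T(U) = 1**4 = 1)
(-58 + z(3)*((T(-2) - 3)*(-5 - 1*1) - 5))**2 = (-58 + (3 - 1*3)*((1 - 3)*(-5 - 1*1) - 5))**2 = (-58 + (3 - 3)*(-2*(-5 - 1) - 5))**2 = (-58 + 0*(-2*(-6) - 5))**2 = (-58 + 0*(12 - 5))**2 = (-58 + 0*7)**2 = (-58 + 0)**2 = (-58)**2 = 3364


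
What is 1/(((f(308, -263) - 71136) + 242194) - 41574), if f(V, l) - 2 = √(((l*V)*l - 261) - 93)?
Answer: 64743/8372660249 - √21303698/16745320498 ≈ 7.4570e-6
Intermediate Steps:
f(V, l) = 2 + √(-354 + V*l²) (f(V, l) = 2 + √(((l*V)*l - 261) - 93) = 2 + √(((V*l)*l - 261) - 93) = 2 + √((V*l² - 261) - 93) = 2 + √((-261 + V*l²) - 93) = 2 + √(-354 + V*l²))
1/(((f(308, -263) - 71136) + 242194) - 41574) = 1/((((2 + √(-354 + 308*(-263)²)) - 71136) + 242194) - 41574) = 1/((((2 + √(-354 + 308*69169)) - 71136) + 242194) - 41574) = 1/((((2 + √(-354 + 21304052)) - 71136) + 242194) - 41574) = 1/((((2 + √21303698) - 71136) + 242194) - 41574) = 1/(((-71134 + √21303698) + 242194) - 41574) = 1/((171060 + √21303698) - 41574) = 1/(129486 + √21303698)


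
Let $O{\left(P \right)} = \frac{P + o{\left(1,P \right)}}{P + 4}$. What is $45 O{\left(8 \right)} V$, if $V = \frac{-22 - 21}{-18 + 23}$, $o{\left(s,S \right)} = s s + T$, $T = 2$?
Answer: $- \frac{1419}{4} \approx -354.75$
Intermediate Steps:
$o{\left(s,S \right)} = 2 + s^{2}$ ($o{\left(s,S \right)} = s s + 2 = s^{2} + 2 = 2 + s^{2}$)
$V = - \frac{43}{5} \approx -8.6$
$O{\left(P \right)} = \frac{3 + P}{4 + P}$ ($O{\left(P \right)} = \frac{P + \left(2 + 1^{2}\right)}{P + 4} = \frac{P + \left(2 + 1\right)}{4 + P} = \frac{P + 3}{4 + P} = \frac{3 + P}{4 + P}$)
$45 O{\left(8 \right)} V = 45 \frac{3 + 8}{4 + 8} \left(- \frac{43}{5}\right) = 45 \cdot \frac{1}{12} \cdot 11 \left(- \frac{43}{5}\right) = 45 \cdot \frac{11}{12} \left(- \frac{43}{5}\right) = \frac{165}{4} \left(- \frac{43}{5}\right) = - \frac{1419}{4}$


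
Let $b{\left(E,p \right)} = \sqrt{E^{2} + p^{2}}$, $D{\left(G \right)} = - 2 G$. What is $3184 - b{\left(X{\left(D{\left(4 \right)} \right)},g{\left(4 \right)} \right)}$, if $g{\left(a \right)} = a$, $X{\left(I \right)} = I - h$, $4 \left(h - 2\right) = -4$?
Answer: $3184 - \sqrt{97} \approx 3174.2$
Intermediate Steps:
$h = 1$ ($h = 2 + \frac{1}{4} \left(-4\right) = 2 - 1 = 1$)
$X{\left(I \right)} = -1 + I$ ($X{\left(I \right)} = I - 1 = -1 + I$)
$3184 - b{\left(X{\left(D{\left(4 \right)} \right)},g{\left(4 \right)} \right)} = 3184 - \sqrt{\left(-1 - 8\right)^{2} + 4^{2}} = 3184 - \sqrt{\left(-1 - 8\right)^{2} + 16} = 3184 - \sqrt{\left(-9\right)^{2} + 16} = 3184 - \sqrt{81 + 16} = 3184 - \sqrt{97}$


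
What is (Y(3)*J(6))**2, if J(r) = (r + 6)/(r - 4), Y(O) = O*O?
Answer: 2916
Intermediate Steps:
Y(O) = O**2
J(r) = (6 + r)/(-4 + r)
(Y(3)*J(6))**2 = (3**2*((6 + 6)/(-4 + 6)))**2 = (9*(12/2))**2 = (9*((1/2)*12))**2 = (9*6)**2 = 54**2 = 2916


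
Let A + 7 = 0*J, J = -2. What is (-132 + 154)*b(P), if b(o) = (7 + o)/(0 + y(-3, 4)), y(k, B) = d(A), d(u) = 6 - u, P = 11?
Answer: 396/13 ≈ 30.462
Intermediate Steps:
A = -7 (A = -7 + 0*(-2) = -7 + 0 = -7)
y(k, B) = 13 (y(k, B) = 6 - 1*(-7) = 6 + 7 = 13)
b(o) = 7/13 + o/13 (b(o) = (7 + o)/(0 + 13) = (7 + o)/13 = (7 + o)*(1/13) = 7/13 + o/13)
(-132 + 154)*b(P) = (-132 + 154)*(7/13 + (1/13)*11) = 22*(7/13 + 11/13) = 22*(18/13) = 396/13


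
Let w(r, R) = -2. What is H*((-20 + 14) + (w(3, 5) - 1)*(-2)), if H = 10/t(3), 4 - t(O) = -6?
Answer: 0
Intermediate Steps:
t(O) = 10 (t(O) = 4 - 1*(-6) = 4 + 6 = 10)
H = 1 (H = 10/10 = 10*(1/10) = 1)
H*((-20 + 14) + (w(3, 5) - 1)*(-2)) = 1*((-20 + 14) + (-2 - 1)*(-2)) = 1*(-6 - 3*(-2)) = 1*(-6 + 6) = 1*0 = 0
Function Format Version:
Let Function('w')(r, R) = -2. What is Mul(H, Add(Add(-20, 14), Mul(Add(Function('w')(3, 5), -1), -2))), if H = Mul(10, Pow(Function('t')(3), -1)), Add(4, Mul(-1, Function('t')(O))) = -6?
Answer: 0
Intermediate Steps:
Function('t')(O) = 10 (Function('t')(O) = Add(4, Mul(-1, -6)) = Add(4, 6) = 10)
H = 1 (H = Mul(10, Pow(10, -1)) = Mul(10, Rational(1, 10)) = 1)
Mul(H, Add(Add(-20, 14), Mul(Add(Function('w')(3, 5), -1), -2))) = Mul(1, Add(Add(-20, 14), Mul(Add(-2, -1), -2))) = Mul(1, Add(-6, Mul(-3, -2))) = Mul(1, Add(-6, 6)) = Mul(1, 0) = 0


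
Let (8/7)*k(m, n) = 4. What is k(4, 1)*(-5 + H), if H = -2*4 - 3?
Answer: -56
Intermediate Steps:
H = -11 (H = -8 - 3 = -11)
k(m, n) = 7/2 (k(m, n) = (7/8)*4 = 7/2)
k(4, 1)*(-5 + H) = 7*(-5 - 11)/2 = (7/2)*(-16) = -56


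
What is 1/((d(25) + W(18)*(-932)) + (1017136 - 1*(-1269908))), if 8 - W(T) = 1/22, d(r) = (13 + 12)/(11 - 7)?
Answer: 44/100304011 ≈ 4.3867e-7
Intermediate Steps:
d(r) = 25/4
W(T) = 175/22 (W(T) = 8 - 1/22 = 175/22)
1/((d(25) + W(18)*(-932)) + (1017136 - 1*(-1269908))) = 1/((25/4 + (175/22)*(-932)) + (1017136 - 1*(-1269908))) = 1/((25/4 - 81550/11) + (1017136 + 1269908)) = 1/(-325925/44 + 2287044) = 1/(100304011/44) = 44/100304011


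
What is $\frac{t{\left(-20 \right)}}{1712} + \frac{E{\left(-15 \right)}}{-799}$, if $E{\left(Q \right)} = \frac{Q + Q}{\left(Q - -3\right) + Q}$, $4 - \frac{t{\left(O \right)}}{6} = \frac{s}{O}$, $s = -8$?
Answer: $\frac{172757}{15388740} \approx 0.011226$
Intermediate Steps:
$t{\left(O \right)} = 24 + \frac{48}{O}$ ($t{\left(O \right)} = 24 - 6 \left(- \frac{8}{O}\right) = 24 + \frac{48}{O}$)
$E{\left(Q \right)} = \frac{2 Q}{3 + 2 Q}$ ($E{\left(Q \right)} = \frac{2 Q}{\left(Q + 3\right) + Q} = \frac{2 Q}{\left(3 + Q\right) + Q} = \frac{2 Q}{3 + 2 Q}$)
$\frac{t{\left(-20 \right)}}{1712} + \frac{E{\left(-15 \right)}}{-799} = \frac{24 + \frac{48}{-20}}{1712} + \frac{2 \left(-15\right) \frac{1}{3 + 2 \left(-15\right)}}{-799} = \left(24 + 48 \left(- \frac{1}{20}\right)\right) \frac{1}{1712} + 2 \left(-15\right) \frac{1}{3 - 30} \left(- \frac{1}{799}\right) = \left(24 - \frac{12}{5}\right) \frac{1}{1712} + 2 \left(-15\right) \frac{1}{-27} \left(- \frac{1}{799}\right) = \frac{108}{5} \cdot \frac{1}{1712} + 2 \left(-15\right) \left(- \frac{1}{27}\right) \left(- \frac{1}{799}\right) = \frac{27}{2140} + \frac{10}{9} \left(- \frac{1}{799}\right) = \frac{27}{2140} - \frac{10}{7191} = \frac{172757}{15388740}$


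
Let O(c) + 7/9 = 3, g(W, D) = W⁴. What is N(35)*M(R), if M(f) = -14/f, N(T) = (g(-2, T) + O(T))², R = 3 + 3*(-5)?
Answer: 94136/243 ≈ 387.39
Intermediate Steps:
R = -12 (R = 3 - 15 = -12)
O(c) = 20/9 (O(c) = -7/9 + 3 = 20/9)
N(T) = 26896/81 (N(T) = ((-2)⁴ + 20/9)² = (16 + 20/9)² = (164/9)² = 26896/81)
N(35)*M(R) = 26896*(-14/(-12))/81 = 26896*(-14*(-1/12))/81 = (26896/81)*(7/6) = 94136/243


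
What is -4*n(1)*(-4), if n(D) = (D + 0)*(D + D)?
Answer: 32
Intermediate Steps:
n(D) = 2*D**2 (n(D) = D*(2*D) = 2*D**2)
-4*n(1)*(-4) = -8*1**2*(-4) = -8*(-4) = 32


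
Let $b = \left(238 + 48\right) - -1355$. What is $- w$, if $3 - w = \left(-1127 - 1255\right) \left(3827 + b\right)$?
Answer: $-13024779$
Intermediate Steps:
$b = 1641$ ($b = 286 + 1355 = 1641$)
$w = 13024779$ ($w = 3 - \left(-1127 - 1255\right) \left(3827 + 1641\right) = 3 - \left(-2382\right) 5468 = 3 - -13024776 = 3 + 13024776 = 13024779$)
$- w = \left(-1\right) 13024779 = -13024779$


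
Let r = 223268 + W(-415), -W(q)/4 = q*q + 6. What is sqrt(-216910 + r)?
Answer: I*sqrt(682566) ≈ 826.18*I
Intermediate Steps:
W(q) = -24 - 4*q**2 (W(q) = -4*(q*q + 6) = -4*(q**2 + 6) = -4*(6 + q**2) = -24 - 4*q**2)
r = -465656 (r = 223268 + (-24 - 4*(-415)**2) = 223268 + (-24 - 4*172225) = 223268 + (-24 - 688900) = 223268 - 688924 = -465656)
sqrt(-216910 + r) = sqrt(-216910 - 465656) = sqrt(-682566) = I*sqrt(682566)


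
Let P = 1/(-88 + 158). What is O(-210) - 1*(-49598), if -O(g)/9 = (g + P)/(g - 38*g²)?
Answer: 1939623982103/39106900 ≈ 49598.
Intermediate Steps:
P = 1/70 ≈ 0.014286
O(g) = -9*(1/70 + g)/(g - 38*g²) (O(g) = -9*(g + 1/70)/(g - 38*g²) = -9*(1/70 + g)/(g - 38*g²))
O(-210) - 1*(-49598) = (9/70)*(1 + 70*(-210))/(-210*(-1 + 38*(-210))) - 1*(-49598) = (9/70)*(-1/210)*(1 - 14700)/(-1 - 7980) + 49598 = (9/70)*(-1/210)*(-14699)/(-7981) + 49598 = (9/70)*(-1/210)*(-1/7981)*(-14699) + 49598 = -44097/39106900 + 49598 = 1939623982103/39106900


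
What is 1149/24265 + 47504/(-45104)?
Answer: -68803754/68403035 ≈ -1.0059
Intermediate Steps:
1149/24265 + 47504/(-45104) = 1149*(1/24265) + 47504*(-1/45104) = 1149/24265 - 2969/2819 = -68803754/68403035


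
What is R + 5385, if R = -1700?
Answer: 3685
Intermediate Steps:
R + 5385 = -1700 + 5385 = 3685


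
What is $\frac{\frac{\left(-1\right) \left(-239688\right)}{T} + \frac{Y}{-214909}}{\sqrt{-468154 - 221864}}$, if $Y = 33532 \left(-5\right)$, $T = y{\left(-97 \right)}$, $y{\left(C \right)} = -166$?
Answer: $\frac{12870819208 i \sqrt{14082}}{879154250289} \approx 1.7373 i$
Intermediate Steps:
$T = -166$
$Y = -167660$
$\frac{\frac{\left(-1\right) \left(-239688\right)}{T} + \frac{Y}{-214909}}{\sqrt{-468154 - 221864}} = \frac{\frac{\left(-1\right) \left(-239688\right)}{-166} - \frac{167660}{-214909}}{\sqrt{-468154 - 221864}} = \frac{239688 \left(- \frac{1}{166}\right) - - \frac{167660}{214909}}{\sqrt{-690018}} = \frac{- \frac{119844}{83} + \frac{167660}{214909}}{7 i \sqrt{14082}} = - \frac{25741638416 \left(- \frac{i \sqrt{14082}}{98574}\right)}{17837447} = \frac{12870819208 i \sqrt{14082}}{879154250289}$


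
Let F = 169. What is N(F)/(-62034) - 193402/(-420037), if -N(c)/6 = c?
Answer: 2070569531/4342762543 ≈ 0.47679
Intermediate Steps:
N(c) = -6*c
N(F)/(-62034) - 193402/(-420037) = -6*169/(-62034) - 193402/(-420037) = -1014*(-1/62034) - 193402*(-1/420037) = 169/10339 + 193402/420037 = 2070569531/4342762543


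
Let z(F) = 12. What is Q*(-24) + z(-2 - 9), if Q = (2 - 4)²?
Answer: -84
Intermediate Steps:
Q = 4 (Q = (-2)² = 4)
Q*(-24) + z(-2 - 9) = 4*(-24) + 12 = -96 + 12 = -84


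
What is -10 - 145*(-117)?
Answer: 16955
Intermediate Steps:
-10 - 145*(-117) = -10 + 16965 = 16955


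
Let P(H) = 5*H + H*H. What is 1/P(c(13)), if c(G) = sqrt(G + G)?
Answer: 1 - 5*sqrt(26)/26 ≈ 0.019419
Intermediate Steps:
c(G) = sqrt(2)*sqrt(G) (c(G) = sqrt(2*G) = sqrt(2)*sqrt(G))
P(H) = H**2 + 5*H (P(H) = 5*H + H**2 = H**2 + 5*H)
1/P(c(13)) = 1/((sqrt(2)*sqrt(13))*(5 + sqrt(2)*sqrt(13))) = 1/(sqrt(26)*(5 + sqrt(26))) = sqrt(26)/(26*(5 + sqrt(26)))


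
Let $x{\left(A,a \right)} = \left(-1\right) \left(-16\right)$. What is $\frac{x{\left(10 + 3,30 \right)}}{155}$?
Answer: $\frac{16}{155} \approx 0.10323$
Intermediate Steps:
$x{\left(A,a \right)} = 16$
$\frac{x{\left(10 + 3,30 \right)}}{155} = \frac{16}{155}$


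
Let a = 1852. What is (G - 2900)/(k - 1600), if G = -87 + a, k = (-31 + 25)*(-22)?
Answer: 1135/1468 ≈ 0.77316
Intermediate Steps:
k = 132 (k = -6*(-22) = 132)
G = 1765 (G = -87 + 1852 = 1765)
(G - 2900)/(k - 1600) = (1765 - 2900)/(132 - 1600) = -1135/(-1468) = -1135*(-1/1468) = 1135/1468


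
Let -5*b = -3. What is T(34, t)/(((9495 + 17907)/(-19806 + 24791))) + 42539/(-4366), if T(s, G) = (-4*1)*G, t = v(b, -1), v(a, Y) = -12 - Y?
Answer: -1762841/1013874 ≈ -1.7387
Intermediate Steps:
b = 3/5 (b = -1/5*(-3) = 3/5 ≈ 0.60000)
t = -11 (t = -12 - 1*(-1) = -12 + 1 = -11)
T(s, G) = -4*G
T(34, t)/(((9495 + 17907)/(-19806 + 24791))) + 42539/(-4366) = (-4*(-11))/(((9495 + 17907)/(-19806 + 24791))) + 42539/(-4366) = 44/((27402/4985)) + 42539*(-1/4366) = 44/((27402*(1/4985))) - 721/74 = 44/(27402/4985) - 721/74 = 44*(4985/27402) - 721/74 = 109670/13701 - 721/74 = -1762841/1013874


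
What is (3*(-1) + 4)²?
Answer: 1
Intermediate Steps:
(3*(-1) + 4)² = (-3 + 4)² = 1² = 1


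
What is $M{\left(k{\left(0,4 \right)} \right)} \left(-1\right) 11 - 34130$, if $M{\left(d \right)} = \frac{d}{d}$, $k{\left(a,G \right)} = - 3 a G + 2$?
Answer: $-34141$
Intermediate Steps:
$k{\left(a,G \right)} = 2 - 3 G a$ ($k{\left(a,G \right)} = - 3 G a + 2 = 2 - 3 G a$)
$M{\left(d \right)} = 1$
$M{\left(k{\left(0,4 \right)} \right)} \left(-1\right) 11 - 34130 = 1 \left(-1\right) 11 - 34130 = \left(-1\right) 11 - 34130 = -11 - 34130 = -34141$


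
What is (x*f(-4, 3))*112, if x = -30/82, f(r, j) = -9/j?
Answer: 5040/41 ≈ 122.93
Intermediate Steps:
x = -15/41 (x = -30*1/82 = -15/41 ≈ -0.36585)
(x*f(-4, 3))*112 = -(-135)/(41*3)*112 = -15/41*(-3)*112 = (45/41)*112 = 5040/41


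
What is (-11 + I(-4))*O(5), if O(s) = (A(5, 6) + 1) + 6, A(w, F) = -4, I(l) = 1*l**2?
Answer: 15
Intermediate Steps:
I(l) = l**2
O(s) = 3 (O(s) = (-4 + 1) + 6 = -3 + 6 = 3)
(-11 + I(-4))*O(5) = (-11 + (-4)**2)*3 = (-11 + 16)*3 = 5*3 = 15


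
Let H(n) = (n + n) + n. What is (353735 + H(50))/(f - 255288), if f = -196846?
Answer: -353885/452134 ≈ -0.78270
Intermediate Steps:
H(n) = 3*n (H(n) = 2*n + n = 3*n)
(353735 + H(50))/(f - 255288) = (353735 + 3*50)/(-196846 - 255288) = (353735 + 150)/(-452134) = 353885*(-1/452134) = -353885/452134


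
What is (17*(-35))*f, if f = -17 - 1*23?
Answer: 23800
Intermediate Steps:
f = -40 (f = -17 - 23 = -40)
(17*(-35))*f = (17*(-35))*(-40) = -595*(-40) = 23800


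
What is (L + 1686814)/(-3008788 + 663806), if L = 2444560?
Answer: -2065687/1172491 ≈ -1.7618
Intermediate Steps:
(L + 1686814)/(-3008788 + 663806) = (2444560 + 1686814)/(-3008788 + 663806) = 4131374/(-2344982) = 4131374*(-1/2344982) = -2065687/1172491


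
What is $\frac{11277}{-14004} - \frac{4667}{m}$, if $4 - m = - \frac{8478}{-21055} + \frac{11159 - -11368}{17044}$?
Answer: $- \frac{2607021771300579}{1270692871628} \approx -2051.7$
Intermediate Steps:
$m = \frac{816640663}{358861420}$ ($m = 4 - \left(- \frac{8478}{-21055} + \frac{11159 - -11368}{17044}\right) = 4 - \left(\left(-8478\right) \left(- \frac{1}{21055}\right) + \left(11159 + 11368\right) \frac{1}{17044}\right) = 4 - \left(\frac{8478}{21055} + 22527 \cdot \frac{1}{17044}\right) = 4 - \left(\frac{8478}{21055} + \frac{22527}{17044}\right) = 4 - \frac{618805017}{358861420} = \frac{816640663}{358861420} \approx 2.2756$)
$\frac{11277}{-14004} - \frac{4667}{m} = \frac{11277}{-14004} - \frac{4667}{\frac{816640663}{358861420}} = 11277 \left(- \frac{1}{14004}\right) - \frac{1674806247140}{816640663} = - \frac{1253}{1556} - \frac{1674806247140}{816640663} = - \frac{2607021771300579}{1270692871628}$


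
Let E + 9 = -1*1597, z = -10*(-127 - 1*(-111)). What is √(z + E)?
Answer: I*√1446 ≈ 38.026*I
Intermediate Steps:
z = 160 (z = -10*(-127 + 111) = -10*(-16) = 160)
E = -1606 (E = -9 - 1*1597 = -9 - 1597 = -1606)
√(z + E) = √(160 - 1606) = √(-1446) = I*√1446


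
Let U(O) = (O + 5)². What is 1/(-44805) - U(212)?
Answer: -2109822646/44805 ≈ -47089.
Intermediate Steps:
U(O) = (5 + O)²
1/(-44805) - U(212) = 1/(-44805) - (5 + 212)² = -1/44805 - 1*217² = -1/44805 - 1*47089 = -1/44805 - 47089 = -2109822646/44805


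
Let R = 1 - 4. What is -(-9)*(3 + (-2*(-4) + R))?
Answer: 72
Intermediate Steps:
R = -3
-(-9)*(3 + (-2*(-4) + R)) = -(-9)*(3 + (-2*(-4) - 3)) = -(-9)*(3 + (8 - 3)) = -(-9)*(3 + 5) = -(-9)*8 = -1*(-72) = 72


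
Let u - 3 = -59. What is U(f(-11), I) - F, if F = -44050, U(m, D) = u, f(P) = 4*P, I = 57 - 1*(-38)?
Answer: 43994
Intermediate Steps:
I = 95 (I = 57 + 38 = 95)
u = -56 (u = 3 - 59 = -56)
U(m, D) = -56
U(f(-11), I) - F = -56 - 1*(-44050) = -56 + 44050 = 43994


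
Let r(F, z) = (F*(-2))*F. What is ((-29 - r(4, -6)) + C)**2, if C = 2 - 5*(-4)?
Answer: 625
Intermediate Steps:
r(F, z) = -2*F**2 (r(F, z) = (-2*F)*F = -2*F**2)
C = 22 (C = 2 + 20 = 22)
((-29 - r(4, -6)) + C)**2 = ((-29 - (-2)*4**2) + 22)**2 = ((-29 - (-2)*16) + 22)**2 = ((-29 - 1*(-32)) + 22)**2 = ((-29 + 32) + 22)**2 = (3 + 22)**2 = 25**2 = 625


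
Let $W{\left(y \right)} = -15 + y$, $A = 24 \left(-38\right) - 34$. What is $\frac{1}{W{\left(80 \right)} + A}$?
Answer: $- \frac{1}{881} \approx -0.0011351$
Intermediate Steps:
$A = -946$ ($A = -912 - 34 = -946$)
$\frac{1}{W{\left(80 \right)} + A} = \frac{1}{\left(-15 + 80\right) - 946} = \frac{1}{65 - 946} = \frac{1}{-881} = - \frac{1}{881}$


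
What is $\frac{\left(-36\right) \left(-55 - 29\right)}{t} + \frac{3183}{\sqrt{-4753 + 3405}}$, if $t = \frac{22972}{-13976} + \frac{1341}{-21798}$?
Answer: $- \frac{3198812904}{1803769} - \frac{3183 i \sqrt{337}}{674} \approx -1773.4 - 86.695 i$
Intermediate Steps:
$t = - \frac{3607538}{2115617}$ ($t = 22972 \left(- \frac{1}{13976}\right) + 1341 \left(- \frac{1}{21798}\right) = - \frac{5743}{3494} - \frac{149}{2422} = - \frac{3607538}{2115617} \approx -1.7052$)
$\frac{\left(-36\right) \left(-55 - 29\right)}{t} + \frac{3183}{\sqrt{-4753 + 3405}} = \frac{\left(-36\right) \left(-55 - 29\right)}{- \frac{3607538}{2115617}} + \frac{3183}{\sqrt{-4753 + 3405}} = \left(-36\right) \left(-84\right) \left(- \frac{2115617}{3607538}\right) + \frac{3183}{\sqrt{-1348}} = 3024 \left(- \frac{2115617}{3607538}\right) + \frac{3183}{2 i \sqrt{337}} = - \frac{3198812904}{1803769} + 3183 \left(- \frac{i \sqrt{337}}{674}\right) = - \frac{3198812904}{1803769} - \frac{3183 i \sqrt{337}}{674}$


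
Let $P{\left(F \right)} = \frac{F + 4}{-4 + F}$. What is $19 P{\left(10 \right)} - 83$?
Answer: $- \frac{116}{3} \approx -38.667$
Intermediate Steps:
$P{\left(F \right)} = \frac{4 + F}{-4 + F}$
$19 P{\left(10 \right)} - 83 = 19 \frac{4 + 10}{-4 + 10} - 83 = 19 \cdot \frac{1}{6} \cdot 14 - 83 = 19 \cdot \frac{7}{3} - 83 = \frac{133}{3} - 83 = - \frac{116}{3}$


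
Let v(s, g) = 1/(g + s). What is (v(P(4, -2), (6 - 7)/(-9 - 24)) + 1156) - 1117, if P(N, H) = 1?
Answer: 1359/34 ≈ 39.971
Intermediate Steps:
(v(P(4, -2), (6 - 7)/(-9 - 24)) + 1156) - 1117 = (1/((6 - 7)/(-9 - 24) + 1) + 1156) - 1117 = (1/(-1/(-33) + 1) + 1156) - 1117 = (1/(-1*(-1/33) + 1) + 1156) - 1117 = (1/(1/33 + 1) + 1156) - 1117 = (1/(34/33) + 1156) - 1117 = (33/34 + 1156) - 1117 = 39337/34 - 1117 = 1359/34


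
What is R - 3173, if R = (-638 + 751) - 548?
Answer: -3608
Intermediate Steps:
R = -435 (R = 113 - 548 = -435)
R - 3173 = -435 - 3173 = -3608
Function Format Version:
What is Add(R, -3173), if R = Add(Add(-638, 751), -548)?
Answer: -3608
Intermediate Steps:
R = -435 (R = Add(113, -548) = -435)
Add(R, -3173) = Add(-435, -3173) = -3608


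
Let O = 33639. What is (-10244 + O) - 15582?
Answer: 7813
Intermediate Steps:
(-10244 + O) - 15582 = (-10244 + 33639) - 15582 = 23395 - 15582 = 7813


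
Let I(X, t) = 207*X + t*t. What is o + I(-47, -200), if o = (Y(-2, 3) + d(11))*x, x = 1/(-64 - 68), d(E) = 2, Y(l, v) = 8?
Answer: 1997881/66 ≈ 30271.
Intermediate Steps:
I(X, t) = t**2 + 207*X (I(X, t) = 207*X + t**2 = t**2 + 207*X)
x = -1/132 (x = 1/(-132) = -1/132 ≈ -0.0075758)
o = -5/66 (o = (8 + 2)*(-1/132) = 10*(-1/132) = -5/66 ≈ -0.075758)
o + I(-47, -200) = -5/66 + ((-200)**2 + 207*(-47)) = -5/66 + (40000 - 9729) = -5/66 + 30271 = 1997881/66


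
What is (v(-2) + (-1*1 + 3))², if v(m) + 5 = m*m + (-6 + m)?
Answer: 49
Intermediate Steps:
v(m) = -11 + m + m² (v(m) = -5 + (m*m + (-6 + m)) = -5 + (m² + (-6 + m)) = -5 + (-6 + m + m²) = -11 + m + m²)
(v(-2) + (-1*1 + 3))² = ((-11 - 2 + (-2)²) + (-1*1 + 3))² = ((-11 - 2 + 4) + (-1 + 3))² = (-9 + 2)² = (-7)² = 49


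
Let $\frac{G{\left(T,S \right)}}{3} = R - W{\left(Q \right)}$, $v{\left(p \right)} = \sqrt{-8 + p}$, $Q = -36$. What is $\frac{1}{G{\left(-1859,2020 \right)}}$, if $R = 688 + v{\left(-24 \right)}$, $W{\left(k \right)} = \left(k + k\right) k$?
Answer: $- \frac{119}{679734} - \frac{i \sqrt{2}}{2718936} \approx -0.00017507 - 5.2013 \cdot 10^{-7} i$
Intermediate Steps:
$W{\left(k \right)} = 2 k^{2}$ ($W{\left(k \right)} = 2 k k = 2 k^{2}$)
$R = 688 + 4 i \sqrt{2}$ ($R = 688 + \sqrt{-8 - 24} = 688 + \sqrt{-32} = 688 + 4 i \sqrt{2} \approx 688.0 + 5.6569 i$)
$G{\left(T,S \right)} = -5712 + 12 i \sqrt{2}$ ($G{\left(T,S \right)} = 3 \left(\left(688 + 4 i \sqrt{2}\right) - 2 \left(-36\right)^{2}\right) = 3 \left(\left(688 + 4 i \sqrt{2}\right) - 2 \cdot 1296\right) = 3 \left(\left(688 + 4 i \sqrt{2}\right) - 2592\right) = 3 \left(-1904 + 4 i \sqrt{2}\right) = -5712 + 12 i \sqrt{2}$)
$\frac{1}{G{\left(-1859,2020 \right)}} = \frac{1}{-5712 + 12 i \sqrt{2}}$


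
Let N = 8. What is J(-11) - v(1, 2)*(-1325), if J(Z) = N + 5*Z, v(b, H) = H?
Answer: 2603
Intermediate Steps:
J(Z) = 8 + 5*Z
J(-11) - v(1, 2)*(-1325) = (8 + 5*(-11)) - 2*(-1325) = (8 - 55) - 1*(-2650) = -47 + 2650 = 2603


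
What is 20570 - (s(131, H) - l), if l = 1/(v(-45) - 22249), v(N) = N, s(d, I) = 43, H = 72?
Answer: 457628937/22294 ≈ 20527.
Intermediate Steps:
l = -1/22294 (l = 1/(-45 - 22249) = 1/(-22294) = -1/22294 ≈ -4.4855e-5)
20570 - (s(131, H) - l) = 20570 - (43 - 1*(-1/22294)) = 20570 - (43 + 1/22294) = 20570 - 1*958643/22294 = 20570 - 958643/22294 = 457628937/22294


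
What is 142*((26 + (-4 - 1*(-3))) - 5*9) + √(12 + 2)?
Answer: -2840 + √14 ≈ -2836.3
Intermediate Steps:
142*((26 + (-4 - 1*(-3))) - 5*9) + √(12 + 2) = 142*((26 + (-4 + 3)) - 45) + √14 = 142*((26 - 1) - 45) + √14 = 142*(25 - 45) + √14 = 142*(-20) + √14 = -2840 + √14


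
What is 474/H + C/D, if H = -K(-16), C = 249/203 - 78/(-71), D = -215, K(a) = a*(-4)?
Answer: -735486831/99161440 ≈ -7.4171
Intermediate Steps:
K(a) = -4*a
C = 33513/14413 (C = 249*(1/203) - 78*(-1/71) = 249/203 + 78/71 = 33513/14413 ≈ 2.3252)
H = -64 (H = -(-4)*(-16) = -1*64 = -64)
474/H + C/D = 474/(-64) + (33513/14413)/(-215) = 474*(-1/64) + (33513/14413)*(-1/215) = -237/32 - 33513/3098795 = -735486831/99161440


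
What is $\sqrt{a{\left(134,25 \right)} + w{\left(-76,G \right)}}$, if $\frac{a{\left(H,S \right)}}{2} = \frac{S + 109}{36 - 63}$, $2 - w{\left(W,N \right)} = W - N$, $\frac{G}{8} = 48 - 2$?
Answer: $\frac{29 \sqrt{42}}{9} \approx 20.882$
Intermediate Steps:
$G = 368$ ($G = 8 \left(48 - 2\right) = 8 \cdot 46 = 368$)
$w{\left(W,N \right)} = 2 + N - W$ ($w{\left(W,N \right)} = 2 - \left(W - N\right) = 2 + \left(N - W\right) = 2 + N - W$)
$a{\left(H,S \right)} = - \frac{218}{27} - \frac{2 S}{27}$ ($a{\left(H,S \right)} = 2 \frac{S + 109}{36 - 63} = 2 \frac{109 + S}{-27} = 2 \left(109 + S\right) \left(- \frac{1}{27}\right) = 2 \left(- \frac{109}{27} - \frac{S}{27}\right) = - \frac{218}{27} - \frac{2 S}{27}$)
$\sqrt{a{\left(134,25 \right)} + w{\left(-76,G \right)}} = \sqrt{\left(- \frac{218}{27} - \frac{50}{27}\right) + \left(2 + 368 - -76\right)} = \sqrt{\left(- \frac{218}{27} - \frac{50}{27}\right) + \left(2 + 368 + 76\right)} = \sqrt{- \frac{268}{27} + 446} = \sqrt{\frac{11774}{27}} = \frac{29 \sqrt{42}}{9}$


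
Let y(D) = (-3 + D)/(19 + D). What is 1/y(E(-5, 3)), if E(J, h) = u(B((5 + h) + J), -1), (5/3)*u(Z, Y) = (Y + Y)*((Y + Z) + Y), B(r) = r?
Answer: -89/21 ≈ -4.2381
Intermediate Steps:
u(Z, Y) = 6*Y*(Z + 2*Y)/5 (u(Z, Y) = 3*((Y + Y)*((Y + Z) + Y))/5 = 3*((2*Y)*(Z + 2*Y))/5 = 3*(2*Y*(Z + 2*Y))/5 = 6*Y*(Z + 2*Y)/5)
E(J, h) = -18/5 - 6*J/5 - 6*h/5 (E(J, h) = (6/5)*(-1)*(((5 + h) + J) + 2*(-1)) = (6/5)*(-1)*((5 + J + h) - 2) = (6/5)*(-1)*(3 + J + h) = -18/5 - 6*J/5 - 6*h/5)
y(D) = (-3 + D)/(19 + D)
1/y(E(-5, 3)) = 1/((-3 + (-18/5 - 6/5*(-5) - 6/5*3))/(19 + (-18/5 - 6/5*(-5) - 6/5*3))) = 1/((-3 + (-18/5 + 6 - 18/5))/(19 + (-18/5 + 6 - 18/5))) = 1/((-3 - 6/5)/(19 - 6/5)) = 1/(-21/5/(89/5)) = 1/((5/89)*(-21/5)) = 1/(-21/89) = -89/21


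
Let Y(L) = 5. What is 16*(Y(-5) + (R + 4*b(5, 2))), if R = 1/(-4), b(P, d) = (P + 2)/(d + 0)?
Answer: 300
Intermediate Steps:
b(P, d) = (2 + P)/d
R = -¼ ≈ -0.25000
16*(Y(-5) + (R + 4*b(5, 2))) = 16*(5 + (-¼ + 4*((2 + 5)/2))) = 16*(5 + (-¼ + 4*((½)*7))) = 16*(5 + (-¼ + 4*(7/2))) = 16*(5 + (-¼ + 14)) = 16*(5 + 55/4) = 16*(75/4) = 300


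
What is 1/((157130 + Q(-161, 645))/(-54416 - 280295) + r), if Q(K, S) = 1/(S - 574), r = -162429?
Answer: -23764481/3860052040580 ≈ -6.1565e-6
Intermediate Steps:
Q(K, S) = 1/(-574 + S)
1/((157130 + Q(-161, 645))/(-54416 - 280295) + r) = 1/((157130 + 1/(-574 + 645))/(-54416 - 280295) - 162429) = 1/((157130 + 1/71)/(-334711) - 162429) = 1/((157130 + 1/71)*(-1/334711) - 162429) = 1/((11156231/71)*(-1/334711) - 162429) = 1/(-11156231/23764481 - 162429) = 1/(-3860052040580/23764481) = -23764481/3860052040580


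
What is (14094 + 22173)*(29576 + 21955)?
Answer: 1868874777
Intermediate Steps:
(14094 + 22173)*(29576 + 21955) = 36267*51531 = 1868874777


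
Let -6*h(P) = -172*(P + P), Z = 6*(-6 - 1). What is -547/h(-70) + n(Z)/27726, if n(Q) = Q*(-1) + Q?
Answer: 1641/12040 ≈ 0.13630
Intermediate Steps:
Z = -42 (Z = 6*(-7) = -42)
h(P) = 172*P/3 (h(P) = -(-86)*(P + P)/3 = -(-86)*2*P/3 = -(-172)*P/3 = 172*P/3)
n(Q) = 0 (n(Q) = -Q + Q = 0)
-547/h(-70) + n(Z)/27726 = -547/((172/3)*(-70)) + 0/27726 = -547/(-12040/3) + 0*(1/27726) = -547*(-3/12040) + 0 = 1641/12040 + 0 = 1641/12040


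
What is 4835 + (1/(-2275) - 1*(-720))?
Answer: 12637624/2275 ≈ 5555.0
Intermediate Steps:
4835 + (1/(-2275) - 1*(-720)) = 4835 + (-1/2275 + 720) = 4835 + 1637999/2275 = 12637624/2275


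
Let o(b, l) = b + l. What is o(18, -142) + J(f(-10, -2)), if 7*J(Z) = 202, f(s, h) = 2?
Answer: -666/7 ≈ -95.143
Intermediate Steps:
J(Z) = 202/7 (J(Z) = (⅐)*202 = 202/7)
o(18, -142) + J(f(-10, -2)) = (18 - 142) + 202/7 = -124 + 202/7 = -666/7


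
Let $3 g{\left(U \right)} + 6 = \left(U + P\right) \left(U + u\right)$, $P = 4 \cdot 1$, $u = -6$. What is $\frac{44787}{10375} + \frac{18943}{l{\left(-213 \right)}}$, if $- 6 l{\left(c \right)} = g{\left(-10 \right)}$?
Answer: $- \frac{39261938}{10375} \approx -3784.3$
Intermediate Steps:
$P = 4$
$g{\left(U \right)} = -2 + \frac{\left(-6 + U\right) \left(4 + U\right)}{3}$ ($g{\left(U \right)} = -2 + \frac{\left(U + 4\right) \left(U - 6\right)}{3} = -2 + \frac{\left(4 + U\right) \left(-6 + U\right)}{3} = -2 + \frac{\left(-6 + U\right) \left(4 + U\right)}{3}$)
$l{\left(c \right)} = -5$ ($l{\left(c \right)} = - \frac{-10 - - \frac{20}{3} + \frac{\left(-10\right)^{2}}{3}}{6} = - \frac{-10 + \frac{20}{3} + \frac{1}{3} \cdot 100}{6} = - \frac{-10 + \frac{20}{3} + \frac{100}{3}}{6} = \left(- \frac{1}{6}\right) 30 = -5$)
$\frac{44787}{10375} + \frac{18943}{l{\left(-213 \right)}} = \frac{44787}{10375} + \frac{18943}{-5} = 44787 \cdot \frac{1}{10375} + 18943 \left(- \frac{1}{5}\right) = \frac{44787}{10375} - \frac{18943}{5} = - \frac{39261938}{10375}$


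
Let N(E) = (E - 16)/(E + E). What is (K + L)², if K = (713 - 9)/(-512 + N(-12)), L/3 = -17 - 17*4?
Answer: 617480068401/9394225 ≈ 65730.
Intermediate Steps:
N(E) = (-16 + E)/(2*E) (N(E) = (-16 + E)/((2*E)) = (-16 + E)*(1/(2*E)) = (-16 + E)/(2*E))
L = -255 (L = 3*(-17 - 17*4) = 3*(-17 - 68) = 3*(-85) = -255)
K = -4224/3065 (K = (713 - 9)/(-512 + (½)*(-16 - 12)/(-12)) = 704/(-512 + (½)*(-1/12)*(-28)) = 704/(-512 + 7/6) = 704/(-3065/6) = 704*(-6/3065) = -4224/3065 ≈ -1.3781)
(K + L)² = (-4224/3065 - 255)² = (-785799/3065)² = 617480068401/9394225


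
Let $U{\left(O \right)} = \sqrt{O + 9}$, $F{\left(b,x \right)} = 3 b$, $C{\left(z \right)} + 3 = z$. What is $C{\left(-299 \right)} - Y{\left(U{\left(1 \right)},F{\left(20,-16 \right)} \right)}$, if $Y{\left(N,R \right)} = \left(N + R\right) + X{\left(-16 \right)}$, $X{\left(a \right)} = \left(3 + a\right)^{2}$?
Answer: $-531 - \sqrt{10} \approx -534.16$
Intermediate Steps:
$C{\left(z \right)} = -3 + z$
$U{\left(O \right)} = \sqrt{9 + O}$
$Y{\left(N,R \right)} = 169 + N + R$ ($Y{\left(N,R \right)} = \left(N + R\right) + \left(3 - 16\right)^{2} = \left(N + R\right) + \left(-13\right)^{2} = \left(N + R\right) + 169 = 169 + N + R$)
$C{\left(-299 \right)} - Y{\left(U{\left(1 \right)},F{\left(20,-16 \right)} \right)} = \left(-3 - 299\right) - \left(169 + \sqrt{9 + 1} + 3 \cdot 20\right) = -302 - \left(169 + \sqrt{10} + 60\right) = -302 - \left(229 + \sqrt{10}\right) = -531 - \sqrt{10}$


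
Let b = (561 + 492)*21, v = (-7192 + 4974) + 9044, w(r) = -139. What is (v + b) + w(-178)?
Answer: 28800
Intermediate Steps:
v = 6826 (v = -2218 + 9044 = 6826)
b = 22113 (b = 1053*21 = 22113)
(v + b) + w(-178) = (6826 + 22113) - 139 = 28939 - 139 = 28800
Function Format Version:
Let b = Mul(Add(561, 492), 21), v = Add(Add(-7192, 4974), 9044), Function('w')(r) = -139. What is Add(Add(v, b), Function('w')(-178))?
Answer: 28800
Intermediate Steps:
v = 6826 (v = Add(-2218, 9044) = 6826)
b = 22113 (b = Mul(1053, 21) = 22113)
Add(Add(v, b), Function('w')(-178)) = Add(Add(6826, 22113), -139) = Add(28939, -139) = 28800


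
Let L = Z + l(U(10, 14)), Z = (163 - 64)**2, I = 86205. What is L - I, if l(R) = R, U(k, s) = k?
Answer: -76394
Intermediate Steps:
Z = 9801 (Z = 99**2 = 9801)
L = 9811 (L = 9801 + 10 = 9811)
L - I = 9811 - 1*86205 = 9811 - 86205 = -76394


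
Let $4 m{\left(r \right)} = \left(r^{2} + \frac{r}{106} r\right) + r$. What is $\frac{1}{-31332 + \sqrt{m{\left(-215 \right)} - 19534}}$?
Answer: $- \frac{13284768}{416241710107} - \frac{2 i \sqrt{356067886}}{416241710107} \approx -3.1916 \cdot 10^{-5} - 9.0667 \cdot 10^{-8} i$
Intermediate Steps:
$m{\left(r \right)} = \frac{r}{4} + \frac{107 r^{2}}{424}$ ($m{\left(r \right)} = \frac{\left(r^{2} + \frac{r}{106} r\right) + r}{4} = \frac{\left(r^{2} + \frac{r^{2}}{106}\right) + r}{4} = \frac{\frac{107 r^{2}}{106} + r}{4} = \frac{r + \frac{107 r^{2}}{106}}{4} = \frac{r}{4} + \frac{107 r^{2}}{424}$)
$\frac{1}{-31332 + \sqrt{m{\left(-215 \right)} - 19534}} = \frac{1}{-31332 + \sqrt{\frac{1}{424} \left(-215\right) \left(106 + 107 \left(-215\right)\right) - 19534}} = \frac{1}{-31332 + \sqrt{\frac{1}{424} \left(-215\right) \left(106 - 23005\right) - 19534}} = \frac{1}{-31332 + \sqrt{\frac{1}{424} \left(-215\right) \left(-22899\right) - 19534}} = \frac{1}{-31332 + \sqrt{\frac{4923285}{424} - 19534}} = \frac{1}{-31332 + \sqrt{- \frac{3359131}{424}}} = \frac{1}{-31332 + \frac{i \sqrt{356067886}}{212}}$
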